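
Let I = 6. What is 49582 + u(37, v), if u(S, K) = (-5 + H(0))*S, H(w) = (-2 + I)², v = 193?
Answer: 49989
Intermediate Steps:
H(w) = 16 (H(w) = (-2 + 6)² = 4² = 16)
u(S, K) = 11*S (u(S, K) = (-5 + 16)*S = 11*S)
49582 + u(37, v) = 49582 + 11*37 = 49582 + 407 = 49989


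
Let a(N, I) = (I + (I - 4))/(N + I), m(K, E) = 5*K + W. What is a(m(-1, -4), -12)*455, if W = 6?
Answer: 12740/11 ≈ 1158.2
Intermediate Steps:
m(K, E) = 6 + 5*K (m(K, E) = 5*K + 6 = 6 + 5*K)
a(N, I) = (-4 + 2*I)/(I + N) (a(N, I) = (I + (-4 + I))/(I + N) = (-4 + 2*I)/(I + N))
a(m(-1, -4), -12)*455 = (2*(-2 - 12)/(-12 + (6 + 5*(-1))))*455 = (2*(-14)/(-12 + (6 - 5)))*455 = (2*(-14)/(-12 + 1))*455 = (2*(-14)/(-11))*455 = (2*(-1/11)*(-14))*455 = (28/11)*455 = 12740/11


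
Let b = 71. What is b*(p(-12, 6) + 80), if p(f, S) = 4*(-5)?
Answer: 4260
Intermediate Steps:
p(f, S) = -20
b*(p(-12, 6) + 80) = 71*(-20 + 80) = 71*60 = 4260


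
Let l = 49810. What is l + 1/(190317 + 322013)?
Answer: 25519157301/512330 ≈ 49810.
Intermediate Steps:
l + 1/(190317 + 322013) = 49810 + 1/(190317 + 322013) = 49810 + 1/512330 = 25519157301/512330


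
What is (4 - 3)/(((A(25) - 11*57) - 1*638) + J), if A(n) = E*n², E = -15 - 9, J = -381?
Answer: -1/16646 ≈ -6.0074e-5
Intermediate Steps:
E = -24
A(n) = -24*n²
(4 - 3)/(((A(25) - 11*57) - 1*638) + J) = (4 - 3)/(((-24*25² - 11*57) - 1*638) - 381) = 1/(((-24*625 - 1*627) - 638) - 381) = 1/(((-15000 - 627) - 638) - 381) = 1/((-15627 - 638) - 381) = 1/(-16265 - 381) = 1/(-16646) = 1*(-1/16646) = -1/16646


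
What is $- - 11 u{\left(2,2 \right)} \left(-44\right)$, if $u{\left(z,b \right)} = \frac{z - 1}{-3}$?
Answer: $\frac{484}{3} \approx 161.33$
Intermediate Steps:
$u{\left(z,b \right)} = \frac{1}{3} - \frac{z}{3}$ ($u{\left(z,b \right)} = \left(-1 + z\right) \left(- \frac{1}{3}\right) = \frac{1}{3} - \frac{z}{3}$)
$- - 11 u{\left(2,2 \right)} \left(-44\right) = - - 11 \left(\frac{1}{3} - \frac{2}{3}\right) \left(-44\right) = - \left(-11\right) \left(- \frac{1}{3}\right) \left(-44\right) = - \frac{11 \left(-44\right)}{3} = \left(-1\right) \left(- \frac{484}{3}\right) = \frac{484}{3}$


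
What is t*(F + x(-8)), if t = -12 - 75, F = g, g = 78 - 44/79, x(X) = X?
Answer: -477282/79 ≈ -6041.5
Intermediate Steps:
g = 6118/79 (g = 78 - 44*1/79 = 78 - 44/79 = 6118/79 ≈ 77.443)
F = 6118/79 ≈ 77.443
t = -87
t*(F + x(-8)) = -87*(6118/79 - 8) = -87*5486/79 = -477282/79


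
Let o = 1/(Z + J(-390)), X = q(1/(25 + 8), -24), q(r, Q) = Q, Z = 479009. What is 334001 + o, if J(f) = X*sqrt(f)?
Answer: 76636478255139730/229449846721 + 24*I*sqrt(390)/229449846721 ≈ 3.34e+5 + 2.0656e-9*I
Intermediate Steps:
X = -24
J(f) = -24*sqrt(f)
o = 1/(479009 - 24*I*sqrt(390)) ≈ 2.0876e-6 + 2.07e-9*I
334001 + o = 334001 + (479009/229449846721 + 24*I*sqrt(390)/229449846721) = 76636478255139730/229449846721 + 24*I*sqrt(390)/229449846721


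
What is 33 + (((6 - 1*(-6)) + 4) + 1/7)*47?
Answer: 5542/7 ≈ 791.71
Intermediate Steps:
33 + (((6 - 1*(-6)) + 4) + 1/7)*47 = 33 + (((6 + 6) + 4) + 1/7)*47 = 33 + ((12 + 4) + 1/7)*47 = 33 + (16 + 1/7)*47 = 33 + (113/7)*47 = 33 + 5311/7 = 5542/7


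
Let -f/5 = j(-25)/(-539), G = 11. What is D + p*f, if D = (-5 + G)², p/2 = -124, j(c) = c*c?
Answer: -755596/539 ≈ -1401.8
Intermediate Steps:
j(c) = c²
p = -248 (p = 2*(-124) = -248)
D = 36 (D = (-5 + 11)² = 6² = 36)
f = 3125/539 (f = -5*(-25)²/(-539) = -3125*(-1)/539 = -5*(-625/539) = 3125/539 ≈ 5.7978)
D + p*f = 36 - 248*3125/539 = 36 - 775000/539 = -755596/539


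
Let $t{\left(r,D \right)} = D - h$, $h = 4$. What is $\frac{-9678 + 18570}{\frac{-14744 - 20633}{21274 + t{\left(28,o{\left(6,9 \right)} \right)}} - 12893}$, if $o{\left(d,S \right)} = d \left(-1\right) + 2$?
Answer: $- \frac{189097272}{274217915} \approx -0.68959$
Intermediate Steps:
$o{\left(d,S \right)} = 2 - d$ ($o{\left(d,S \right)} = - d + 2 = 2 - d$)
$t{\left(r,D \right)} = -4 + D$ ($t{\left(r,D \right)} = D - 4 = -4 + D$)
$\frac{-9678 + 18570}{\frac{-14744 - 20633}{21274 + t{\left(28,o{\left(6,9 \right)} \right)}} - 12893} = \frac{-9678 + 18570}{\frac{-14744 - 20633}{21274 + \left(-4 + \left(2 - 6\right)\right)} - 12893} = \frac{8892}{- \frac{35377}{21274 + \left(-4 + \left(2 - 6\right)\right)} - 12893} = \frac{8892}{- \frac{35377}{21274 - 8} - 12893} = \frac{8892}{- \frac{35377}{21266} - 12893} = \frac{8892}{- \frac{274217915}{21266}} = 8892 \left(- \frac{21266}{274217915}\right) = - \frac{189097272}{274217915}$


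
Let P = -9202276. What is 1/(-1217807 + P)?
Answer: -1/10420083 ≈ -9.5969e-8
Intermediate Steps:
1/(-1217807 + P) = 1/(-1217807 - 9202276) = 1/(-10420083) = -1/10420083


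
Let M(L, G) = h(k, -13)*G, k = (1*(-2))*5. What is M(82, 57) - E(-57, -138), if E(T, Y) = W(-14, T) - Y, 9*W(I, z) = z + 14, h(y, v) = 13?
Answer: 5470/9 ≈ 607.78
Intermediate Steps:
k = -10 (k = -2*5 = -10)
M(L, G) = 13*G
W(I, z) = 14/9 + z/9 (W(I, z) = (z + 14)/9 = (14 + z)/9 = 14/9 + z/9)
E(T, Y) = 14/9 - Y + T/9 (E(T, Y) = (14/9 + T/9) - Y = 14/9 - Y + T/9)
M(82, 57) - E(-57, -138) = 13*57 - (14/9 - 1*(-138) + (1/9)*(-57)) = 741 - (14/9 + 138 - 19/3) = 741 - 1*1199/9 = 741 - 1199/9 = 5470/9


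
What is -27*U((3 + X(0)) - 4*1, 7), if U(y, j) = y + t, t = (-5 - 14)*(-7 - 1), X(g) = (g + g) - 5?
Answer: -3942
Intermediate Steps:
X(g) = -5 + 2*g (X(g) = 2*g - 5 = -5 + 2*g)
t = 152 (t = -19*(-8) = 152)
U(y, j) = 152 + y (U(y, j) = y + 152 = 152 + y)
-27*U((3 + X(0)) - 4*1, 7) = -27*(152 + ((3 + (-5 + 2*0)) - 4*1)) = -27*(152 + ((3 + (-5 + 0)) - 4)) = -27*(152 + ((3 - 5) - 4)) = -27*(152 + (-2 - 4)) = -27*(152 - 6) = -27*146 = -3942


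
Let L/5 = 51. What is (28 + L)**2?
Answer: 80089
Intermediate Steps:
L = 255 (L = 5*51 = 255)
(28 + L)**2 = (28 + 255)**2 = 283**2 = 80089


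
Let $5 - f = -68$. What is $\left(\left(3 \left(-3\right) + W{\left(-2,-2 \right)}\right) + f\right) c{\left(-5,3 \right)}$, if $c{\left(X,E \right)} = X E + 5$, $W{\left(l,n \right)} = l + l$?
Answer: $-600$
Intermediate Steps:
$W{\left(l,n \right)} = 2 l$
$f = 73$ ($f = 5 - -68 = 5 + 68 = 73$)
$c{\left(X,E \right)} = 5 + E X$ ($c{\left(X,E \right)} = E X + 5 = 5 + E X$)
$\left(\left(3 \left(-3\right) + W{\left(-2,-2 \right)}\right) + f\right) c{\left(-5,3 \right)} = \left(\left(3 \left(-3\right) + 2 \left(-2\right)\right) + 73\right) \left(5 + 3 \left(-5\right)\right) = \left(\left(-9 - 4\right) + 73\right) \left(5 - 15\right) = \left(-13 + 73\right) \left(-10\right) = 60 \left(-10\right) = -600$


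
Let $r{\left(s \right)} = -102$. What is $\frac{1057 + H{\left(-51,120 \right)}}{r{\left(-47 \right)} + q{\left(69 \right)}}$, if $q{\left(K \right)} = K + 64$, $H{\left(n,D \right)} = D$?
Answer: $\frac{1177}{31} \approx 37.968$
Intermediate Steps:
$q{\left(K \right)} = 64 + K$
$\frac{1057 + H{\left(-51,120 \right)}}{r{\left(-47 \right)} + q{\left(69 \right)}} = \frac{1057 + 120}{-102 + \left(64 + 69\right)} = \frac{1177}{-102 + 133} = \frac{1177}{31}$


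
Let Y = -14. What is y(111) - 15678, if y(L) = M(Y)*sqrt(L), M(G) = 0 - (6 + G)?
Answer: -15678 + 8*sqrt(111) ≈ -15594.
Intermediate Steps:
M(G) = -6 - G (M(G) = 0 + (-6 - G) = -6 - G)
y(L) = 8*sqrt(L) (y(L) = (-6 - 1*(-14))*sqrt(L) = (-6 + 14)*sqrt(L) = 8*sqrt(L))
y(111) - 15678 = 8*sqrt(111) - 15678 = -15678 + 8*sqrt(111)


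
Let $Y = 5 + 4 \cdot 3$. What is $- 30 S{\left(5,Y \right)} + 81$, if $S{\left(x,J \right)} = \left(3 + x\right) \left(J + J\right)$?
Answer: $-8079$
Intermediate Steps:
$Y = 17$ ($Y = 5 + 12 = 17$)
$S{\left(x,J \right)} = 2 J \left(3 + x\right)$ ($S{\left(x,J \right)} = \left(3 + x\right) 2 J = 2 J \left(3 + x\right)$)
$- 30 S{\left(5,Y \right)} + 81 = - 30 \cdot 2 \cdot 17 \left(3 + 5\right) + 81 = - 30 \cdot 2 \cdot 17 \cdot 8 + 81 = \left(-30\right) 272 + 81 = -8160 + 81 = -8079$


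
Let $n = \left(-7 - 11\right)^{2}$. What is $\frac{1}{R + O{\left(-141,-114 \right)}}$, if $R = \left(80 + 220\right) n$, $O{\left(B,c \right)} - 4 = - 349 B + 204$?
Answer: $\frac{1}{146617} \approx 6.8205 \cdot 10^{-6}$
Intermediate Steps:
$O{\left(B,c \right)} = 208 - 349 B$ ($O{\left(B,c \right)} = 4 - \left(-204 + 349 B\right) = 208 - 349 B$)
$n = 324$ ($n = \left(-18\right)^{2} = 324$)
$R = 97200$ ($R = \left(80 + 220\right) 324 = 300 \cdot 324 = 97200$)
$\frac{1}{R + O{\left(-141,-114 \right)}} = \frac{1}{97200 + \left(208 - -49209\right)} = \frac{1}{97200 + \left(208 + 49209\right)} = \frac{1}{97200 + 49417} = \frac{1}{146617}$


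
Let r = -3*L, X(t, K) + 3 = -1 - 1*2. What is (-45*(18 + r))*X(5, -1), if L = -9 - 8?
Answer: 18630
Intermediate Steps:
X(t, K) = -6 (X(t, K) = -3 + (-1 - 1*2) = -3 + (-1 - 2) = -3 - 3 = -6)
L = -17
r = 51 (r = -3*(-17) = 51)
(-45*(18 + r))*X(5, -1) = -45*(18 + 51)*(-6) = -45*69*(-6) = -3105*(-6) = 18630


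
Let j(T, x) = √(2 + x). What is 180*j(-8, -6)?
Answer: 360*I ≈ 360.0*I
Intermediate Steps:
180*j(-8, -6) = 180*√(2 - 6) = 180*√(-4) = 180*(2*I) = 360*I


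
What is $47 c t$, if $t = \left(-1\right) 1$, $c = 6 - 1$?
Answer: $-235$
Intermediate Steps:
$c = 5$
$t = -1$
$47 c t = 47 \cdot 5 \left(-1\right) = 235 \left(-1\right) = -235$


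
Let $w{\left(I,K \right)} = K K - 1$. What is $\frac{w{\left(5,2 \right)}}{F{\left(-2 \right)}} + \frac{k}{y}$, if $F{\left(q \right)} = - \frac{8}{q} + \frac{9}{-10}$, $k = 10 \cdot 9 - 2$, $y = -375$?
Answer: $\frac{8522}{11625} \approx 0.73308$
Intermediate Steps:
$w{\left(I,K \right)} = -1 + K^{2}$ ($w{\left(I,K \right)} = K^{2} - 1 = -1 + K^{2}$)
$k = 88$ ($k = 90 - 2 = 88$)
$F{\left(q \right)} = - \frac{9}{10} - \frac{8}{q}$ ($F{\left(q \right)} = - \frac{8}{q} + 9 \left(- \frac{1}{10}\right) = - \frac{8}{q} - \frac{9}{10} = - \frac{9}{10} - \frac{8}{q}$)
$\frac{w{\left(5,2 \right)}}{F{\left(-2 \right)}} + \frac{k}{y} = \frac{-1 + 2^{2}}{- \frac{9}{10} - \frac{8}{-2}} + \frac{88}{-375} = \frac{-1 + 4}{- \frac{9}{10} - -4} + 88 \left(- \frac{1}{375}\right) = \frac{3}{- \frac{9}{10} + 4} - \frac{88}{375} = \frac{3}{\frac{31}{10}} - \frac{88}{375} = 3 \cdot \frac{10}{31} - \frac{88}{375} = \frac{30}{31} - \frac{88}{375} = \frac{8522}{11625}$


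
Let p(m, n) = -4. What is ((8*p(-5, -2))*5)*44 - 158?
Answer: -7198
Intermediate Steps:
((8*p(-5, -2))*5)*44 - 158 = ((8*(-4))*5)*44 - 158 = -32*5*44 - 158 = -160*44 - 158 = -7040 - 158 = -7198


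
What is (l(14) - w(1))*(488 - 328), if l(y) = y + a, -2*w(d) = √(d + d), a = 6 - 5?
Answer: 2400 + 80*√2 ≈ 2513.1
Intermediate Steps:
a = 1
w(d) = -√2*√d/2 (w(d) = -√(d + d)/2 = -√2*√d/2)
l(y) = 1 + y (l(y) = y + 1 = 1 + y)
(l(14) - w(1))*(488 - 328) = ((1 + 14) - (-1)*√2*√1/2)*(488 - 328) = (15 - (-1)*√2/2)*160 = (15 + √2/2)*160 = 2400 + 80*√2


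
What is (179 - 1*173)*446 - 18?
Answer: 2658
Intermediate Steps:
(179 - 1*173)*446 - 18 = (179 - 173)*446 - 18 = 6*446 - 18 = 2676 - 18 = 2658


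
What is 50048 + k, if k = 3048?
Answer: 53096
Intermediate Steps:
50048 + k = 50048 + 3048 = 53096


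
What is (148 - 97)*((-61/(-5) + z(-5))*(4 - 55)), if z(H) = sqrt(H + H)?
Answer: -158661/5 - 2601*I*sqrt(10) ≈ -31732.0 - 8225.1*I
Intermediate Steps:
z(H) = sqrt(2)*sqrt(H) (z(H) = sqrt(2*H) = sqrt(2)*sqrt(H))
(148 - 97)*((-61/(-5) + z(-5))*(4 - 55)) = (148 - 97)*((-61/(-5) + sqrt(2)*sqrt(-5))*(4 - 55)) = 51*((-61*(-1/5) + sqrt(2)*(I*sqrt(5)))*(-51)) = 51*((61/5 + I*sqrt(10))*(-51)) = 51*(-3111/5 - 51*I*sqrt(10)) = -158661/5 - 2601*I*sqrt(10)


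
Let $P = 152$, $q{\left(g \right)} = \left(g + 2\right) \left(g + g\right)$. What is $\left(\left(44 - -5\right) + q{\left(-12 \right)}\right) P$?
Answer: $43928$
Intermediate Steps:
$q{\left(g \right)} = 2 g \left(2 + g\right)$ ($q{\left(g \right)} = \left(2 + g\right) 2 g = 2 g \left(2 + g\right)$)
$\left(\left(44 - -5\right) + q{\left(-12 \right)}\right) P = \left(\left(44 - -5\right) + 2 \left(-12\right) \left(2 - 12\right)\right) 152 = \left(\left(44 + 5\right) + 2 \left(-12\right) \left(-10\right)\right) 152 = \left(49 + 240\right) 152 = 289 \cdot 152 = 43928$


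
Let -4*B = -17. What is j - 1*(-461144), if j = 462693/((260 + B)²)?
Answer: 73602867992/159607 ≈ 4.6115e+5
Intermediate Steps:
B = 17/4 (B = -¼*(-17) = 17/4 ≈ 4.2500)
j = 1057584/159607 (j = 462693/((260 + 17/4)²) = 462693/((1057/4)²) = 462693/(1117249/16) = 462693*(16/1117249) = 1057584/159607 ≈ 6.6262)
j - 1*(-461144) = 1057584/159607 - 1*(-461144) = 1057584/159607 + 461144 = 73602867992/159607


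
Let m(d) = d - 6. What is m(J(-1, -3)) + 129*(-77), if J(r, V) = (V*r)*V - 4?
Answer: -9952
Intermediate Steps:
J(r, V) = -4 + r*V**2 (J(r, V) = r*V**2 - 4 = -4 + r*V**2)
m(d) = -6 + d
m(J(-1, -3)) + 129*(-77) = (-6 + (-4 - 1*(-3)**2)) + 129*(-77) = (-6 + (-4 - 1*9)) - 9933 = (-6 + (-4 - 9)) - 9933 = (-6 - 13) - 9933 = -19 - 9933 = -9952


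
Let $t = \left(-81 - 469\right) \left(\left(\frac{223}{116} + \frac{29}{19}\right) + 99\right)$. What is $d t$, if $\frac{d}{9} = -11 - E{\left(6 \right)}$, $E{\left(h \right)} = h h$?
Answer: $\frac{26265836025}{1102} \approx 2.3835 \cdot 10^{7}$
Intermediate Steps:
$E{\left(h \right)} = h^{2}$
$t = - \frac{62094175}{1102}$ ($t = - 550 \left(\left(223 \cdot \frac{1}{116} + 29 \cdot \frac{1}{19}\right) + 99\right) = - 550 \left(\left(\frac{223}{116} + \frac{29}{19}\right) + 99\right) = - 550 \left(\frac{7601}{2204} + 99\right) = \left(-550\right) \frac{225797}{2204} = - \frac{62094175}{1102} \approx -56347.0$)
$d = -423$ ($d = 9 \left(-11 - 6^{2}\right) = 9 \left(-11 - 36\right) = 9 \left(-47\right) = -423$)
$d t = \left(-423\right) \left(- \frac{62094175}{1102}\right) = \frac{26265836025}{1102}$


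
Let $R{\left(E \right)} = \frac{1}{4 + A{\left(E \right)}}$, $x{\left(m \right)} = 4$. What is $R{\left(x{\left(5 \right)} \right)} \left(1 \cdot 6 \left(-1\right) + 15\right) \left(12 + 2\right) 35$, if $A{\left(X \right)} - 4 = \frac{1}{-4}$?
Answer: $\frac{17640}{31} \approx 569.03$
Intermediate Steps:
$A{\left(X \right)} = \frac{15}{4}$ ($A{\left(X \right)} = 4 + \frac{1}{-4} = 4 - \frac{1}{4} = \frac{15}{4}$)
$R{\left(E \right)} = \frac{4}{31}$ ($R{\left(E \right)} = \frac{1}{4 + \frac{15}{4}} = \frac{1}{\frac{31}{4}} = \frac{4}{31}$)
$R{\left(x{\left(5 \right)} \right)} \left(1 \cdot 6 \left(-1\right) + 15\right) \left(12 + 2\right) 35 = \frac{4 \left(1 \cdot 6 \left(-1\right) + 15\right) \left(12 + 2\right)}{31} \cdot 35 = \frac{4 \left(6 \left(-1\right) + 15\right) 14}{31} \cdot 35 = \frac{4 \left(-6 + 15\right) 14}{31} \cdot 35 = \frac{4 \cdot 9 \cdot 14}{31} \cdot 35 = \frac{4}{31} \cdot 126 \cdot 35 = \frac{504}{31} \cdot 35 = \frac{17640}{31}$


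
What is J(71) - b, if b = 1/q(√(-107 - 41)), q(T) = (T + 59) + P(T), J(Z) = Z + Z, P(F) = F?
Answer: 578307/4073 + 4*I*√37/4073 ≈ 141.99 + 0.0059737*I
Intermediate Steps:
J(Z) = 2*Z
q(T) = 59 + 2*T (q(T) = (T + 59) + T = (59 + T) + T = 59 + 2*T)
b = 1/(59 + 4*I*√37) (b = 1/(59 + 2*√(-107 - 41)) = 1/(59 + 2*√(-148)) = 1/(59 + 2*(2*I*√37)) = 1/(59 + 4*I*√37) ≈ 0.014486 - 0.0059737*I)
J(71) - b = 2*71 - (59/4073 - 4*I*√37/4073) = 142 + (-59/4073 + 4*I*√37/4073) = 578307/4073 + 4*I*√37/4073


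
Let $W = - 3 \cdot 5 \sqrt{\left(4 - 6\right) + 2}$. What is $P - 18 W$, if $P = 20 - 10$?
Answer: $10$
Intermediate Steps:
$P = 10$
$W = 0$ ($W = - 15 \sqrt{\left(4 - 6\right) + 2} = - 15 \sqrt{-2 + 2} = - 15 \sqrt{0} = - 15 \cdot 0 = \left(-1\right) 0 = 0$)
$P - 18 W = 10 - 0 = 10 + 0 = 10$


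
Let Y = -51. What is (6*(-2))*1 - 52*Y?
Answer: 2640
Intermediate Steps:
(6*(-2))*1 - 52*Y = (6*(-2))*1 - 52*(-51) = -12*1 + 2652 = -12 + 2652 = 2640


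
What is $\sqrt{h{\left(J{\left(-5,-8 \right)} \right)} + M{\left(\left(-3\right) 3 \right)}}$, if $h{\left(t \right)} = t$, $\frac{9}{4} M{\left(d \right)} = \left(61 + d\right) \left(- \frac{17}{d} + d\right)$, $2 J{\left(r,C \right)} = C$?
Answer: $\frac{2 i \sqrt{3409}}{9} \approx 12.975 i$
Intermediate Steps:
$J{\left(r,C \right)} = \frac{C}{2}$
$M{\left(d \right)} = \frac{4 \left(61 + d\right) \left(d - \frac{17}{d}\right)}{9}$ ($M{\left(d \right)} = \frac{4 \left(61 + d\right) \left(- \frac{17}{d} + d\right)}{9} = \frac{4 \left(61 + d\right) \left(d - \frac{17}{d}\right)}{9}$)
$\sqrt{h{\left(J{\left(-5,-8 \right)} \right)} + M{\left(\left(-3\right) 3 \right)}} = \sqrt{\frac{1}{2} \left(-8\right) + \frac{4 \left(-1037 + \left(-3\right) 3 \left(-17 + \left(\left(-3\right) 3\right)^{2} + 61 \left(\left(-3\right) 3\right)\right)\right)}{9 \left(\left(-3\right) 3\right)}} = \sqrt{-4 + \frac{4 \left(-1037 - 9 \left(-17 + \left(-9\right)^{2} + 61 \left(-9\right)\right)\right)}{9 \left(-9\right)}} = \sqrt{-4 + \frac{4}{9} \left(- \frac{1}{9}\right) \left(-1037 - 9 \left(-17 + 81 - 549\right)\right)} = \sqrt{-4 + \frac{4}{9} \left(- \frac{1}{9}\right) \left(-1037 - -4365\right)} = \sqrt{-4 + \frac{4}{9} \left(- \frac{1}{9}\right) \left(-1037 + 4365\right)} = \sqrt{-4 + \frac{4}{9} \left(- \frac{1}{9}\right) 3328} = \sqrt{-4 - \frac{13312}{81}} = \sqrt{- \frac{13636}{81}} = \frac{2 i \sqrt{3409}}{9}$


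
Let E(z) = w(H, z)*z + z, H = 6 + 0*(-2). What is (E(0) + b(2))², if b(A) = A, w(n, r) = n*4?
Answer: 4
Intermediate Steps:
H = 6 (H = 6 + 0 = 6)
w(n, r) = 4*n
E(z) = 25*z (E(z) = (4*6)*z + z = 24*z + z = 25*z)
(E(0) + b(2))² = (25*0 + 2)² = (0 + 2)² = 2² = 4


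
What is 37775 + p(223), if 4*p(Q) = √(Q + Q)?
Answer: 37775 + √446/4 ≈ 37780.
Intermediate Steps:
p(Q) = √2*√Q/4 (p(Q) = √(Q + Q)/4 = √(2*Q)/4 = (√2*√Q)/4 = √2*√Q/4)
37775 + p(223) = 37775 + √2*√223/4 = 37775 + √446/4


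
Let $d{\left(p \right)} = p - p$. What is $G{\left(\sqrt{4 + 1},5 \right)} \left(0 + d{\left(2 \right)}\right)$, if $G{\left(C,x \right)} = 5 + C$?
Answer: $0$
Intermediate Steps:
$d{\left(p \right)} = 0$
$G{\left(\sqrt{4 + 1},5 \right)} \left(0 + d{\left(2 \right)}\right) = \left(5 + \sqrt{4 + 1}\right) \left(0 + 0\right) = \left(5 + \sqrt{5}\right) 0 = 0$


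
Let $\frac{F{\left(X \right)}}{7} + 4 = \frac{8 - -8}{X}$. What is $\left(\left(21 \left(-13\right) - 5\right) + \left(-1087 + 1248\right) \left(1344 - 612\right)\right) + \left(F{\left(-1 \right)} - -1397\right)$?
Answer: $118831$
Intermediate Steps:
$F{\left(X \right)} = -28 + \frac{112}{X}$ ($F{\left(X \right)} = -28 + 7 \frac{8 - -8}{X} = -28 + 7 \frac{8 + 8}{X} = -28 + 7 \frac{16}{X} = -28 + \frac{112}{X}$)
$\left(\left(21 \left(-13\right) - 5\right) + \left(-1087 + 1248\right) \left(1344 - 612\right)\right) + \left(F{\left(-1 \right)} - -1397\right) = \left(\left(21 \left(-13\right) - 5\right) + \left(-1087 + 1248\right) \left(1344 - 612\right)\right) + \left(\left(-28 + \frac{112}{-1}\right) - -1397\right) = \left(\left(-273 - 5\right) + 161 \cdot 732\right) + \left(\left(-28 + 112 \left(-1\right)\right) + 1397\right) = \left(-278 + 117852\right) + \left(\left(-28 - 112\right) + 1397\right) = 117574 + \left(-140 + 1397\right) = 117574 + 1257 = 118831$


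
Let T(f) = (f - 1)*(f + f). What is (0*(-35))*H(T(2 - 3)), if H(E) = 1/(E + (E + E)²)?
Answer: 0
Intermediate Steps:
T(f) = 2*f*(-1 + f) (T(f) = (-1 + f)*(2*f) = 2*f*(-1 + f))
H(E) = 1/(E + 4*E²) (H(E) = 1/(E + (2*E)²) = 1/(E + 4*E²))
(0*(-35))*H(T(2 - 3)) = (0*(-35))*(1/(((2*(2 - 3)*(-1 + (2 - 3))))*(1 + 4*(2*(2 - 3)*(-1 + (2 - 3)))))) = 0*(1/(((2*(-1)*(-1 - 1)))*(1 + 4*(2*(-1)*(-1 - 1))))) = 0*(1/(((2*(-1)*(-2)))*(1 + 4*(2*(-1)*(-2))))) = 0*(1/(4*(1 + 4*4))) = 0*(1/(4*(1 + 16))) = 0*((¼)/17) = 0*((¼)*(1/17)) = 0*(1/68) = 0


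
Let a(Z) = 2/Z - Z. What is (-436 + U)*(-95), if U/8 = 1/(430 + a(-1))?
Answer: 17768420/429 ≈ 41418.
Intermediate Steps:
a(Z) = -Z + 2/Z
U = 8/429 (U = 8/(430 + (-1*(-1) + 2/(-1))) = 8/(430 + (1 + 2*(-1))) = 8/(430 + (1 - 2)) = 8/(430 - 1) = 8/429 ≈ 0.018648)
(-436 + U)*(-95) = (-436 + 8/429)*(-95) = -187036/429*(-95) = 17768420/429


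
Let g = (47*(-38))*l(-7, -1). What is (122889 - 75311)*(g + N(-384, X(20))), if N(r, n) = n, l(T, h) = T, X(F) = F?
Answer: 595771716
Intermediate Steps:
g = 12502 (g = (47*(-38))*(-7) = -1786*(-7) = 12502)
(122889 - 75311)*(g + N(-384, X(20))) = (122889 - 75311)*(12502 + 20) = 47578*12522 = 595771716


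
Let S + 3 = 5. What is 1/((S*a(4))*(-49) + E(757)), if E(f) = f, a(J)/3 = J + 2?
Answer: -1/1007 ≈ -0.00099305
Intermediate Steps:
a(J) = 6 + 3*J (a(J) = 3*(J + 2) = 3*(2 + J) = 6 + 3*J)
S = 2 (S = -3 + 5 = 2)
1/((S*a(4))*(-49) + E(757)) = 1/((2*(6 + 3*4))*(-49) + 757) = 1/((2*(6 + 12))*(-49) + 757) = 1/((2*18)*(-49) + 757) = 1/(36*(-49) + 757) = 1/(-1764 + 757) = 1/(-1007) = -1/1007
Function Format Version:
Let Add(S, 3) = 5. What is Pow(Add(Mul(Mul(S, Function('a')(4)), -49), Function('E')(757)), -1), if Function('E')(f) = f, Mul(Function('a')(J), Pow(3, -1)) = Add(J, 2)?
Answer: Rational(-1, 1007) ≈ -0.00099305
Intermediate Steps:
Function('a')(J) = Add(6, Mul(3, J)) (Function('a')(J) = Mul(3, Add(J, 2)) = Mul(3, Add(2, J)) = Add(6, Mul(3, J)))
S = 2 (S = Add(-3, 5) = 2)
Pow(Add(Mul(Mul(S, Function('a')(4)), -49), Function('E')(757)), -1) = Pow(Add(Mul(Mul(2, Add(6, Mul(3, 4))), -49), 757), -1) = Pow(Add(Mul(Mul(2, Add(6, 12)), -49), 757), -1) = Pow(Add(Mul(Mul(2, 18), -49), 757), -1) = Pow(Add(Mul(36, -49), 757), -1) = Pow(Add(-1764, 757), -1) = Pow(-1007, -1) = Rational(-1, 1007)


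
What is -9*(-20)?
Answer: 180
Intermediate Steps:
-9*(-20) = -1*(-180) = 180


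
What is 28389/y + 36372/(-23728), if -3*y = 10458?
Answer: -33350291/3446492 ≈ -9.6766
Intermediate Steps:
y = -3486 (y = -1/3*10458 = -3486)
28389/y + 36372/(-23728) = 28389/(-3486) + 36372/(-23728) = 28389*(-1/3486) + 36372*(-1/23728) = -9463/1162 - 9093/5932 = -33350291/3446492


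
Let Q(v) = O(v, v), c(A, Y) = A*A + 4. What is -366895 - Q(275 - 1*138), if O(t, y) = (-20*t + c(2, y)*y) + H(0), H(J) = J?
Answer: -365251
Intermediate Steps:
c(A, Y) = 4 + A² (c(A, Y) = A² + 4 = 4 + A²)
O(t, y) = -20*t + 8*y (O(t, y) = (-20*t + (4 + 2²)*y) + 0 = (-20*t + (4 + 4)*y) + 0 = (-20*t + 8*y) + 0 = -20*t + 8*y)
Q(v) = -12*v (Q(v) = -20*v + 8*v = -12*v)
-366895 - Q(275 - 1*138) = -366895 - (-12)*(275 - 1*138) = -366895 - (-12)*(275 - 138) = -366895 - (-12)*137 = -366895 - 1*(-1644) = -366895 + 1644 = -365251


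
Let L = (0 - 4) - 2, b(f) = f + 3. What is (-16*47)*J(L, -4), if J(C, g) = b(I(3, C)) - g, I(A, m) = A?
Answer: -7520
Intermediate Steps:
b(f) = 3 + f
L = -6 (L = -4 - 2 = -6)
J(C, g) = 6 - g (J(C, g) = (3 + 3) - g = 6 - g)
(-16*47)*J(L, -4) = (-16*47)*(6 - 1*(-4)) = -752*(6 + 4) = -752*10 = -7520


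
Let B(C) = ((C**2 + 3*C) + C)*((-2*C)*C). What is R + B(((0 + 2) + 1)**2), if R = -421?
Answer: -19375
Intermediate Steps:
B(C) = -2*C**2*(C**2 + 4*C) (B(C) = (C**2 + 4*C)*(-2*C**2) = -2*C**2*(C**2 + 4*C))
R + B(((0 + 2) + 1)**2) = -421 + 2*(((0 + 2) + 1)**2)**3*(-4 - ((0 + 2) + 1)**2) = -421 + 2*((2 + 1)**2)**3*(-4 - (2 + 1)**2) = -421 + 2*(3**2)**3*(-4 - 1*3**2) = -421 + 2*9**3*(-4 - 1*9) = -421 + 2*729*(-4 - 9) = -421 + 2*729*(-13) = -421 - 18954 = -19375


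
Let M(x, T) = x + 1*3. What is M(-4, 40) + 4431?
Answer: 4430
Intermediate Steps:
M(x, T) = 3 + x (M(x, T) = x + 3 = 3 + x)
M(-4, 40) + 4431 = (3 - 4) + 4431 = -1 + 4431 = 4430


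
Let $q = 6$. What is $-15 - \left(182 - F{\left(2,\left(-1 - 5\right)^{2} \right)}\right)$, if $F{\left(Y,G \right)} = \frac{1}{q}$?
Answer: $- \frac{1181}{6} \approx -196.83$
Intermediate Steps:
$F{\left(Y,G \right)} = \frac{1}{6}$
$-15 - \left(182 - F{\left(2,\left(-1 - 5\right)^{2} \right)}\right) = -15 - \left(182 - \frac{1}{6}\right) = -15 - \frac{1091}{6} = - \frac{1181}{6}$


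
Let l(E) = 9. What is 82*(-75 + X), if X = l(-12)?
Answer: -5412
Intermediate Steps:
X = 9
82*(-75 + X) = 82*(-75 + 9) = 82*(-66) = -5412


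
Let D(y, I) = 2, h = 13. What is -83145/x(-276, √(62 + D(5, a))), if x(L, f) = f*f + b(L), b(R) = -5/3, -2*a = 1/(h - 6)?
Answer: -249435/187 ≈ -1333.9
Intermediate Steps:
a = -1/14 (a = -1/(2*(13 - 6)) = -½/7 = -½*⅐ = -1/14 ≈ -0.071429)
b(R) = -5/3 (b(R) = -5*⅓ = -5/3)
x(L, f) = -5/3 + f² (x(L, f) = f*f - 5/3 = f² - 5/3 = -5/3 + f²)
-83145/x(-276, √(62 + D(5, a))) = -83145/(-5/3 + (√(62 + 2))²) = -83145/(-5/3 + (√64)²) = -83145/(-5/3 + 8²) = -83145/(-5/3 + 64) = -83145/187/3 = -83145*3/187 = -249435/187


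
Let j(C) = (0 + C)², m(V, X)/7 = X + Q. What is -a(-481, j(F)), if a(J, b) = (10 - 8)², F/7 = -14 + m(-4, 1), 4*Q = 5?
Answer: -4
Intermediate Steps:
Q = 5/4 (Q = (¼)*5 = 5/4 ≈ 1.2500)
m(V, X) = 35/4 + 7*X (m(V, X) = 7*(X + 5/4) = 7*(5/4 + X) = 35/4 + 7*X)
F = 49/4 (F = 7*(-14 + (35/4 + 7*1)) = 7*(-14 + (35/4 + 7)) = 7*(-14 + 63/4) = 7*(7/4) = 49/4 ≈ 12.250)
j(C) = C²
a(J, b) = 4 (a(J, b) = 2² = 4)
-a(-481, j(F)) = -1*4 = -4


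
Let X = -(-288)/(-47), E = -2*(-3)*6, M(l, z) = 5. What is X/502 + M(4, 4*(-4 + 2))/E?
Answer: 53801/424692 ≈ 0.12668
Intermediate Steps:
E = 36 (E = 6*6 = 36)
X = -288/47 (X = -(-288)*(-1)/47 = -8*36/47 = -288/47 ≈ -6.1277)
X/502 + M(4, 4*(-4 + 2))/E = -288/47/502 + 5/36 = -288/47*1/502 + 5*(1/36) = -144/11797 + 5/36 = 53801/424692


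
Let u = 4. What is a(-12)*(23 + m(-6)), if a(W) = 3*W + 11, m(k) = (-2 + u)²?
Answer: -675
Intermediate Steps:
m(k) = 4 (m(k) = (-2 + 4)² = 2² = 4)
a(W) = 11 + 3*W
a(-12)*(23 + m(-6)) = (11 + 3*(-12))*(23 + 4) = (11 - 36)*27 = -25*27 = -675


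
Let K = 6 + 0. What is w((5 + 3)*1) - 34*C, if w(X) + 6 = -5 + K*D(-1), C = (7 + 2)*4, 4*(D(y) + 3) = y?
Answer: -2509/2 ≈ -1254.5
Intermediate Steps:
K = 6
D(y) = -3 + y/4
C = 36 (C = 9*4 = 36)
w(X) = -61/2 (w(X) = -6 + (-5 + 6*(-3 + (1/4)*(-1))) = -6 + (-5 + 6*(-3 - 1/4)) = -6 + (-5 + 6*(-13/4)) = -6 + (-5 - 39/2) = -6 - 49/2 = -61/2)
w((5 + 3)*1) - 34*C = -61/2 - 34*36 = -61/2 - 1224 = -2509/2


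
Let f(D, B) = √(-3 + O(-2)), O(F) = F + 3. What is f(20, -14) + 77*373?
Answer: 28721 + I*√2 ≈ 28721.0 + 1.4142*I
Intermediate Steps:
O(F) = 3 + F
f(D, B) = I*√2 (f(D, B) = √(-3 + (3 - 2)) = √(-3 + 1) = √(-2) = I*√2)
f(20, -14) + 77*373 = I*√2 + 77*373 = I*√2 + 28721 = 28721 + I*√2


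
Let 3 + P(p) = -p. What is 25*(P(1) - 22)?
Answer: -650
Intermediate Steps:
P(p) = -3 - p
25*(P(1) - 22) = 25*((-3 - 1*1) - 22) = 25*((-3 - 1) - 22) = 25*(-4 - 22) = 25*(-26) = -650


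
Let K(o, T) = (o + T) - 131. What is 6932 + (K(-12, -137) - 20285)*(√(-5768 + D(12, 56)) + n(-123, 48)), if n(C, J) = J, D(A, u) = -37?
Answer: -980188 - 61695*I*√645 ≈ -9.8019e+5 - 1.5669e+6*I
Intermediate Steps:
K(o, T) = -131 + T + o (K(o, T) = (T + o) - 131 = -131 + T + o)
6932 + (K(-12, -137) - 20285)*(√(-5768 + D(12, 56)) + n(-123, 48)) = 6932 + ((-131 - 137 - 12) - 20285)*(√(-5768 - 37) + 48) = 6932 + (-280 - 20285)*(√(-5805) + 48) = 6932 - 20565*(3*I*√645 + 48) = 6932 - 20565*(48 + 3*I*√645) = 6932 + (-987120 - 61695*I*√645) = -980188 - 61695*I*√645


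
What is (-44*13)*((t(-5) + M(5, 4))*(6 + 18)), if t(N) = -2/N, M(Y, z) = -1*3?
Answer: 178464/5 ≈ 35693.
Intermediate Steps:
M(Y, z) = -3
(-44*13)*((t(-5) + M(5, 4))*(6 + 18)) = (-44*13)*((-2/(-5) - 3)*(6 + 18)) = -572*(-2*(-1/5) - 3)*24 = -572*(2/5 - 3)*24 = -(-7436)*24/5 = -572*(-312/5) = 178464/5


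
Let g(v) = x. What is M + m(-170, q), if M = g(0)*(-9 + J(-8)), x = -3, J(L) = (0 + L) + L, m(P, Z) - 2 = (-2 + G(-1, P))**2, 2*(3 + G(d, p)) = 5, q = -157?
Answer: 333/4 ≈ 83.250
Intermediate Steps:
G(d, p) = -1/2 (G(d, p) = -3 + (1/2)*5 = -3 + 5/2 = -1/2)
m(P, Z) = 33/4 (m(P, Z) = 2 + (-2 - 1/2)**2 = 2 + (-5/2)**2 = 2 + 25/4 = 33/4)
J(L) = 2*L (J(L) = L + L = 2*L)
g(v) = -3
M = 75 (M = -3*(-9 + 2*(-8)) = -3*(-9 - 16) = -3*(-25) = 75)
M + m(-170, q) = 75 + 33/4 = 333/4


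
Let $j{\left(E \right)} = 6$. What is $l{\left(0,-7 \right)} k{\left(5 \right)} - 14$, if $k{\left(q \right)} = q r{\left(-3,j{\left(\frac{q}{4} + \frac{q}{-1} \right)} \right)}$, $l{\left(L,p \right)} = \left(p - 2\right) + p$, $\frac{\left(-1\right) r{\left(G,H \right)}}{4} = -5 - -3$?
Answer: $-654$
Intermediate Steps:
$r{\left(G,H \right)} = 8$ ($r{\left(G,H \right)} = - 4 \left(-5 - -3\right) = - 4 \left(-5 + 3\right) = \left(-4\right) \left(-2\right) = 8$)
$l{\left(L,p \right)} = -2 + 2 p$ ($l{\left(L,p \right)} = \left(-2 + p\right) + p = -2 + 2 p$)
$k{\left(q \right)} = 8 q$ ($k{\left(q \right)} = q 8 = 8 q$)
$l{\left(0,-7 \right)} k{\left(5 \right)} - 14 = \left(-2 + 2 \left(-7\right)\right) 8 \cdot 5 - 14 = \left(-2 - 14\right) 40 - 14 = \left(-16\right) 40 - 14 = -640 - 14 = -654$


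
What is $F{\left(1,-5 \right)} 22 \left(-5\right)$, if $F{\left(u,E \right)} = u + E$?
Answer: $440$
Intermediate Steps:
$F{\left(u,E \right)} = E + u$
$F{\left(1,-5 \right)} 22 \left(-5\right) = \left(-5 + 1\right) 22 \left(-5\right) = \left(-4\right) 22 \left(-5\right) = \left(-88\right) \left(-5\right) = 440$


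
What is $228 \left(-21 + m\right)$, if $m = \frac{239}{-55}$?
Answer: $- \frac{317832}{55} \approx -5778.8$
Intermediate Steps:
$m = - \frac{239}{55}$ ($m = 239 \left(- \frac{1}{55}\right) = - \frac{239}{55} \approx -4.3455$)
$228 \left(-21 + m\right) = 228 \left(-21 - \frac{239}{55}\right) = 228 \left(- \frac{1394}{55}\right) = - \frac{317832}{55}$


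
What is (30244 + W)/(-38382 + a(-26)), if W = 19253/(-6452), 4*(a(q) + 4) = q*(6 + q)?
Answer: -65038345/82275904 ≈ -0.79049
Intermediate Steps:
a(q) = -4 + q*(6 + q)/4 (a(q) = -4 + (q*(6 + q))/4 = -4 + q*(6 + q)/4)
W = -19253/6452 (W = 19253*(-1/6452) = -19253/6452 ≈ -2.9840)
(30244 + W)/(-38382 + a(-26)) = (30244 - 19253/6452)/(-38382 + (-4 + (¼)*(-26)² + (3/2)*(-26))) = 195115035/(6452*(-38382 + (-4 + (¼)*676 - 39))) = 195115035/(6452*(-38382 + (-4 + 169 - 39))) = 195115035/(6452*(-38382 + 126)) = (195115035/6452)/(-38256) = (195115035/6452)*(-1/38256) = -65038345/82275904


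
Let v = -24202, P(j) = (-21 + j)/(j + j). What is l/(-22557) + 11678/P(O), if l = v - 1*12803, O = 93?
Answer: 1361080681/45114 ≈ 30170.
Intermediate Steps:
P(j) = (-21 + j)/(2*j) (P(j) = (-21 + j)/((2*j)) = (-21 + j)*(1/(2*j)) = (-21 + j)/(2*j))
l = -37005 (l = -24202 - 1*12803 = -24202 - 12803 = -37005)
l/(-22557) + 11678/P(O) = -37005/(-22557) + 11678/(((½)*(-21 + 93)/93)) = -37005*(-1/22557) + 11678/(((½)*(1/93)*72)) = 12335/7519 + 11678/(12/31) = 12335/7519 + 11678*(31/12) = 12335/7519 + 181009/6 = 1361080681/45114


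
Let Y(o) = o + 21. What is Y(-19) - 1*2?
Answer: 0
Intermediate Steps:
Y(o) = 21 + o
Y(-19) - 1*2 = (21 - 19) - 1*2 = 2 - 2 = 0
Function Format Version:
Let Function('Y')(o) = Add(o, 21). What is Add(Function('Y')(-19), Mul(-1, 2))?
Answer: 0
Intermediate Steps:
Function('Y')(o) = Add(21, o)
Add(Function('Y')(-19), Mul(-1, 2)) = Add(Add(21, -19), Mul(-1, 2)) = Add(2, -2) = 0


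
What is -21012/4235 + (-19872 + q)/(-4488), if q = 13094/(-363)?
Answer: -14986759/28510020 ≈ -0.52567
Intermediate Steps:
q = -13094/363 (q = 13094*(-1/363) = -13094/363 ≈ -36.072)
-21012/4235 + (-19872 + q)/(-4488) = -21012/4235 + (-19872 - 13094/363)/(-4488) = -21012*1/4235 - 7226630/363*(-1/4488) = -21012/4235 + 3613315/814572 = -14986759/28510020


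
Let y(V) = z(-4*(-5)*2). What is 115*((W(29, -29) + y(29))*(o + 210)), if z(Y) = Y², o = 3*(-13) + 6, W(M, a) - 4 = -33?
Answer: 31977705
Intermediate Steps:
W(M, a) = -29 (W(M, a) = 4 - 33 = -29)
o = -33 (o = -39 + 6 = -33)
y(V) = 1600 (y(V) = (-4*(-5)*2)² = (20*2)² = 40² = 1600)
115*((W(29, -29) + y(29))*(o + 210)) = 115*((-29 + 1600)*(-33 + 210)) = 115*(1571*177) = 115*278067 = 31977705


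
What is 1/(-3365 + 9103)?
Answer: 1/5738 ≈ 0.00017428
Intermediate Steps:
1/(-3365 + 9103) = 1/5738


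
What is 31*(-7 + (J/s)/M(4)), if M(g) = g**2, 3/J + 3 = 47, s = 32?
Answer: -4888483/22528 ≈ -217.00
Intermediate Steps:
J = 3/44 (J = 3/(-3 + 47) = 3/44 ≈ 0.068182)
31*(-7 + (J/s)/M(4)) = 31*(-7 + ((3/44)/32)/(4**2)) = 31*(-7 + ((3/44)*(1/32))/16) = 31*(-7 + (3/1408)*(1/16)) = 31*(-7 + 3/22528) = 31*(-157693/22528) = -4888483/22528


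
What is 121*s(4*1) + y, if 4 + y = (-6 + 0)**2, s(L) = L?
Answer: 516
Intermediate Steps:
y = 32 (y = -4 + (-6 + 0)**2 = -4 + (-6)**2 = -4 + 36 = 32)
121*s(4*1) + y = 121*(4*1) + 32 = 121*4 + 32 = 484 + 32 = 516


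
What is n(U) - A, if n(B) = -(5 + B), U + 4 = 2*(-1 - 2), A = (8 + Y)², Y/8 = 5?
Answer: -2299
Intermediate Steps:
Y = 40 (Y = 8*5 = 40)
A = 2304 (A = (8 + 40)² = 48² = 2304)
U = -10 (U = -4 + 2*(-1 - 2) = -4 + 2*(-3) = -4 - 6 = -10)
n(B) = -5 - B
n(U) - A = (-5 - 1*(-10)) - 1*2304 = (-5 + 10) - 2304 = 5 - 2304 = -2299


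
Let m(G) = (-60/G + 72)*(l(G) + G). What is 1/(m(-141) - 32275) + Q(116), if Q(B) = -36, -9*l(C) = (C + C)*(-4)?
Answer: -5568951/154693 ≈ -36.000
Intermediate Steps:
l(C) = 8*C/9 (l(C) = -(C + C)*(-4)/9 = -2*C*(-4)/9 = -(-8)*C/9 = 8*C/9)
m(G) = 17*G*(72 - 60/G)/9 (m(G) = (-60/G + 72)*(8*G/9 + G) = (72 - 60/G)*(17*G/9) = 17*G*(72 - 60/G)/9)
1/(m(-141) - 32275) + Q(116) = 1/((-340/3 + 136*(-141)) - 32275) - 36 = 1/((-340/3 - 19176) - 32275) - 36 = 1/(-57868/3 - 32275) - 36 = 1/(-154693/3) - 36 = -3/154693 - 36 = -5568951/154693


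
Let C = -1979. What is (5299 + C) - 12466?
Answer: -9146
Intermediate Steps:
(5299 + C) - 12466 = (5299 - 1979) - 12466 = 3320 - 12466 = -9146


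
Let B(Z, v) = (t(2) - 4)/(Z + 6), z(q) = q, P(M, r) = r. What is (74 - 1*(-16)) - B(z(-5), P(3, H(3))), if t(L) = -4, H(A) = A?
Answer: 98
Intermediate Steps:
B(Z, v) = -8/(6 + Z) (B(Z, v) = (-4 - 4)/(Z + 6) = -8/(6 + Z))
(74 - 1*(-16)) - B(z(-5), P(3, H(3))) = (74 - 1*(-16)) - (-8)/(6 - 5) = (74 + 16) - (-8)/1 = 90 - (-8) = 90 - 1*(-8) = 90 + 8 = 98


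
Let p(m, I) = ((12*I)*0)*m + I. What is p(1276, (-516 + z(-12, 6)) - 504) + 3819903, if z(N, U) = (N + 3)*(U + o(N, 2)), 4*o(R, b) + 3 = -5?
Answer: 3818847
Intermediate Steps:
o(R, b) = -2 (o(R, b) = -3/4 + (1/4)*(-5) = -3/4 - 5/4 = -2)
z(N, U) = (-2 + U)*(3 + N) (z(N, U) = (N + 3)*(U - 2) = (3 + N)*(-2 + U) = (-2 + U)*(3 + N))
p(m, I) = I (p(m, I) = 0*m + I = 0 + I = I)
p(1276, (-516 + z(-12, 6)) - 504) + 3819903 = ((-516 + (-6 - 2*(-12) + 3*6 - 12*6)) - 504) + 3819903 = ((-516 + (-6 + 24 + 18 - 72)) - 504) + 3819903 = ((-516 - 36) - 504) + 3819903 = (-552 - 504) + 3819903 = -1056 + 3819903 = 3818847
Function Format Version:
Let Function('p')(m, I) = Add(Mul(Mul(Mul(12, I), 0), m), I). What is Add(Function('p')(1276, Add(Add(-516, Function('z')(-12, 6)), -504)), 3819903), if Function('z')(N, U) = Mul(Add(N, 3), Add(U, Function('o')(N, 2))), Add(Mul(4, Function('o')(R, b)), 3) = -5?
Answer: 3818847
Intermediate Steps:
Function('o')(R, b) = -2 (Function('o')(R, b) = Add(Rational(-3, 4), Mul(Rational(1, 4), -5)) = Add(Rational(-3, 4), Rational(-5, 4)) = -2)
Function('z')(N, U) = Mul(Add(-2, U), Add(3, N)) (Function('z')(N, U) = Mul(Add(N, 3), Add(U, -2)) = Mul(Add(3, N), Add(-2, U)) = Mul(Add(-2, U), Add(3, N)))
Function('p')(m, I) = I (Function('p')(m, I) = Add(Mul(0, m), I) = Add(0, I) = I)
Add(Function('p')(1276, Add(Add(-516, Function('z')(-12, 6)), -504)), 3819903) = Add(Add(Add(-516, Add(-6, Mul(-2, -12), Mul(3, 6), Mul(-12, 6))), -504), 3819903) = Add(Add(Add(-516, Add(-6, 24, 18, -72)), -504), 3819903) = Add(Add(Add(-516, -36), -504), 3819903) = Add(Add(-552, -504), 3819903) = Add(-1056, 3819903) = 3818847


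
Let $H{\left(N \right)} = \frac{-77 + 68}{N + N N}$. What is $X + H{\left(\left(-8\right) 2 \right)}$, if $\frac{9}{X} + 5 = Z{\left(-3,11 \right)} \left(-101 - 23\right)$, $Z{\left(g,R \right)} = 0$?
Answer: $- \frac{147}{80} \approx -1.8375$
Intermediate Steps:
$H{\left(N \right)} = - \frac{9}{N + N^{2}}$
$X = - \frac{9}{5}$ ($X = \frac{9}{-5 + 0 \left(-101 - 23\right)} = \frac{9}{-5 + 0 \left(-124\right)} = \frac{9}{-5 + 0} = \frac{9}{-5} = 9 \left(- \frac{1}{5}\right) = - \frac{9}{5} \approx -1.8$)
$X + H{\left(\left(-8\right) 2 \right)} = - \frac{9}{5} - \frac{9}{\left(-8\right) 2 \left(1 - 16\right)} = - \frac{9}{5} - \frac{9}{\left(-16\right) \left(1 - 16\right)} = - \frac{9}{5} - - \frac{9}{16 \left(-15\right)} = - \frac{9}{5} - \left(- \frac{9}{16}\right) \left(- \frac{1}{15}\right) = - \frac{9}{5} - \frac{3}{80} = - \frac{147}{80}$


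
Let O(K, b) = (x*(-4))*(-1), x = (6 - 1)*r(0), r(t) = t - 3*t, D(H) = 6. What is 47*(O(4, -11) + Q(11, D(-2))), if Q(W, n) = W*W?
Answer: 5687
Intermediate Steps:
r(t) = -2*t
x = 0 (x = (6 - 1)*(-2*0) = 5*0 = 0)
Q(W, n) = W**2
O(K, b) = 0 (O(K, b) = (0*(-4))*(-1) = 0*(-1) = 0)
47*(O(4, -11) + Q(11, D(-2))) = 47*(0 + 11**2) = 47*(0 + 121) = 47*121 = 5687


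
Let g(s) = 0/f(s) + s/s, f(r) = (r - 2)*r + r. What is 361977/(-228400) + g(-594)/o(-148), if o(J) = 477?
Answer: -172434629/108946800 ≈ -1.5827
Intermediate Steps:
f(r) = r + r*(-2 + r) (f(r) = (-2 + r)*r + r = r*(-2 + r) + r = r + r*(-2 + r))
g(s) = 1 (g(s) = 0/((s*(-1 + s))) + s/s = 0*(1/(s*(-1 + s))) + 1 = 0 + 1 = 1)
361977/(-228400) + g(-594)/o(-148) = 361977/(-228400) + 1/477 = 361977*(-1/228400) + 1*(1/477) = -361977/228400 + 1/477 = -172434629/108946800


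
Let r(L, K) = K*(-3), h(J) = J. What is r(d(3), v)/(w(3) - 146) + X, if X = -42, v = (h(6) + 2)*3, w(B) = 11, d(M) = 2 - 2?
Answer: -622/15 ≈ -41.467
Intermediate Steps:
d(M) = 0
v = 24 (v = (6 + 2)*3 = 8*3 = 24)
r(L, K) = -3*K
r(d(3), v)/(w(3) - 146) + X = (-3*24)/(11 - 146) - 42 = -72/(-135) - 42 = -1/135*(-72) - 42 = 8/15 - 42 = -622/15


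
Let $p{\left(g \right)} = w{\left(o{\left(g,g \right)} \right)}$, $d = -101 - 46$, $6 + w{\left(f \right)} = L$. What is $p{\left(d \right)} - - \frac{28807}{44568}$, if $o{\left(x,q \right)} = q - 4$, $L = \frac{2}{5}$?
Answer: $- \frac{1103869}{222840} \approx -4.9536$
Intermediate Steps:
$L = \frac{2}{5}$ ($L = 2 \cdot \frac{1}{5} = \frac{2}{5} \approx 0.4$)
$o{\left(x,q \right)} = -4 + q$ ($o{\left(x,q \right)} = q - 4 = -4 + q$)
$w{\left(f \right)} = - \frac{28}{5}$ ($w{\left(f \right)} = -6 + \frac{2}{5} = - \frac{28}{5}$)
$d = -147$ ($d = -101 - 46 = -147$)
$p{\left(g \right)} = - \frac{28}{5}$
$p{\left(d \right)} - - \frac{28807}{44568} = - \frac{28}{5} - - \frac{28807}{44568} = - \frac{28}{5} + \frac{28807}{44568} = - \frac{1103869}{222840}$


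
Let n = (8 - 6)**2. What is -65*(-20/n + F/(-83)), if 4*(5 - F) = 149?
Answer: 99515/332 ≈ 299.74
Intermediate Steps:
F = -129/4 (F = 5 - 1/4*149 = 5 - 149/4 = -129/4 ≈ -32.250)
n = 4 (n = 2**2 = 4)
-65*(-20/n + F/(-83)) = -65*(-20/4 - 129/4/(-83)) = -65*(-20*1/4 - 129/4*(-1/83)) = -65*(-5 + 129/332) = -65*(-1531/332) = 99515/332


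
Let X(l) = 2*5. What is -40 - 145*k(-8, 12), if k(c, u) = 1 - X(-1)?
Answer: 1265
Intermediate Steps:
X(l) = 10
k(c, u) = -9 (k(c, u) = 1 - 1*10 = 1 - 10 = -9)
-40 - 145*k(-8, 12) = -40 - 145*(-9) = -40 + 1305 = 1265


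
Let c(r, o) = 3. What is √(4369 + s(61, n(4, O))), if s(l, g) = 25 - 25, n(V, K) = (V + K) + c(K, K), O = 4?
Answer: √4369 ≈ 66.098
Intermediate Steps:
n(V, K) = 3 + K + V (n(V, K) = (V + K) + 3 = (K + V) + 3 = 3 + K + V)
s(l, g) = 0
√(4369 + s(61, n(4, O))) = √(4369 + 0) = √4369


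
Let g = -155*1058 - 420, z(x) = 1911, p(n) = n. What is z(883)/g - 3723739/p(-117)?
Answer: 612219705403/19235970 ≈ 31827.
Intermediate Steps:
g = -164410 (g = -163990 - 420 = -164410)
z(883)/g - 3723739/p(-117) = 1911/(-164410) - 3723739/(-117) = 1911*(-1/164410) - 3723739*(-1/117) = -1911/164410 + 3723739/117 = 612219705403/19235970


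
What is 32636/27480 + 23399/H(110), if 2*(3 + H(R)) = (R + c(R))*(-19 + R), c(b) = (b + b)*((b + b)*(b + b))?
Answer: 329425543204/277369953645 ≈ 1.1877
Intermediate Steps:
c(b) = 8*b**3 (c(b) = (2*b)*((2*b)*(2*b)) = (2*b)*(4*b**2) = 8*b**3)
H(R) = -3 + (-19 + R)*(R + 8*R**3)/2 (H(R) = -3 + ((R + 8*R**3)*(-19 + R))/2 = -3 + ((-19 + R)*(R + 8*R**3))/2 = -3 + (-19 + R)*(R + 8*R**3)/2)
32636/27480 + 23399/H(110) = 32636/27480 + 23399/(-3 + (1/2)*110**2 - 76*110**3 + 4*110**4 - 19/2*110) = 32636*(1/27480) + 23399/(-3 + (1/2)*12100 - 76*1331000 + 4*146410000 - 1045) = 8159/6870 + 23399/(-3 + 6050 - 101156000 + 585640000 - 1045) = 8159/6870 + 23399/484489002 = 329425543204/277369953645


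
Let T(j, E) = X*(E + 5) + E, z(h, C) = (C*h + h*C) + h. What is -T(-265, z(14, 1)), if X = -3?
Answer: 99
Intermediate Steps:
z(h, C) = h + 2*C*h (z(h, C) = (C*h + C*h) + h = 2*C*h + h = h + 2*C*h)
T(j, E) = -15 - 2*E (T(j, E) = -3*(E + 5) + E = -3*(5 + E) + E = (-15 - 3*E) + E = -15 - 2*E)
-T(-265, z(14, 1)) = -(-15 - 28*(1 + 2*1)) = -(-15 - 28*(1 + 2)) = -(-15 - 28*3) = -(-15 - 2*42) = -(-15 - 84) = -1*(-99) = 99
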